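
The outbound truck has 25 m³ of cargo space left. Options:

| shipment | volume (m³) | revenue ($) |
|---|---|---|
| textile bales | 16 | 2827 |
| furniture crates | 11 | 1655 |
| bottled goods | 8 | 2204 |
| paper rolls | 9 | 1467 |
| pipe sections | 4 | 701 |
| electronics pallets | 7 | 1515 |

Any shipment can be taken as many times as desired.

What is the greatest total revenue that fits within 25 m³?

6612

3×bottled goods uses 24 of the 25 m³ and totals 6612.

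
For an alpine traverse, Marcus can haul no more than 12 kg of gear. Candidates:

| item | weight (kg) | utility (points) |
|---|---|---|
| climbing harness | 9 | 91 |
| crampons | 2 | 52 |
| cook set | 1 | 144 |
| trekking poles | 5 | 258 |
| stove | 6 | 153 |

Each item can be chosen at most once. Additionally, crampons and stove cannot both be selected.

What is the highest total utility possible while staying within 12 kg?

The ratio heuristic lands on crampons + cook set + trekking poles (454) but leaves 4 kg idle.
Dropping crampons frees 2 kg; slotting in stove (6 kg) lifts the total to 555 at 12 kg.
The closest alternative, crampons + cook set + trekking poles, reaches only 454.

555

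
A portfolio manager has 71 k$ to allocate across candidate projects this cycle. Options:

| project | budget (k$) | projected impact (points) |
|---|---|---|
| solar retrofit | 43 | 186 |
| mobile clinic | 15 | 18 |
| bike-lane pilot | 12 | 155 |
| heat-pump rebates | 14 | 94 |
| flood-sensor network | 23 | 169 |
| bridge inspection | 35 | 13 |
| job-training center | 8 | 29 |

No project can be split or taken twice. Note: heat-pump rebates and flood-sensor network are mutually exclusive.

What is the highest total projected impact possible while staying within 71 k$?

435

By projected impact per k$: bike-lane pilot 12.92, flood-sensor network 7.35, heat-pump rebates 6.71 lead.
Solar retrofit + bike-lane pilot + heat-pump rebates uses 69 of the 71 k$ and totals 435.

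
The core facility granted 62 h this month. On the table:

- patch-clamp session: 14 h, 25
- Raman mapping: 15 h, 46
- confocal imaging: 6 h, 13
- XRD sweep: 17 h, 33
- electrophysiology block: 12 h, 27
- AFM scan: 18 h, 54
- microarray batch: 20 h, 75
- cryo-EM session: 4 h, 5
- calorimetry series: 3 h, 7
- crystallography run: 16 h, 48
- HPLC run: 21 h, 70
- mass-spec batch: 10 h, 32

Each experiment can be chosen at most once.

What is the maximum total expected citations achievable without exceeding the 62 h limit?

206

The ratio heuristic lands on confocal imaging + microarray batch + calorimetry series + HPLC run + mass-spec batch (197) but leaves 2 h idle.
Replace confocal imaging and mass-spec batch with AFM scan: the trade gains 9 net, giving 206 at 62 h.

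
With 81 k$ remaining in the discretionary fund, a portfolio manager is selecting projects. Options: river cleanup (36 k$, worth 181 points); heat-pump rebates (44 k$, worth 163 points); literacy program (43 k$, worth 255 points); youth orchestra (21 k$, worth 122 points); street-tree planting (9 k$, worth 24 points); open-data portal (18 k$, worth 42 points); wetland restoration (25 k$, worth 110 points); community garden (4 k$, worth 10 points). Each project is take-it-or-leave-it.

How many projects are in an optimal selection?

2

The maximum projected impact within 81 k$ is 436.
One optimal bundle: river cleanup + literacy program (79 k$).
Every optimal selection uses 2 projects.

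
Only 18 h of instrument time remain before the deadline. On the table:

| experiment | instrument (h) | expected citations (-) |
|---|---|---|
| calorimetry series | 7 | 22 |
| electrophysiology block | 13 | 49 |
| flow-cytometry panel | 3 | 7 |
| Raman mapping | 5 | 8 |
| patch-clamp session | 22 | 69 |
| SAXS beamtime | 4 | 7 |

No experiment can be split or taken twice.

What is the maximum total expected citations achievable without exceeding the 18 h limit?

Ranking by ratio (expected citations/h): electrophysiology block 3.77, calorimetry series 3.14, patch-clamp session 3.14.
A density-first pass picks electrophysiology block + flow-cytometry panel — 56 at 16 h.
Dropping flow-cytometry panel frees 3 h; slotting in Raman mapping (5 h) lifts the total to 57 at 18 h.

57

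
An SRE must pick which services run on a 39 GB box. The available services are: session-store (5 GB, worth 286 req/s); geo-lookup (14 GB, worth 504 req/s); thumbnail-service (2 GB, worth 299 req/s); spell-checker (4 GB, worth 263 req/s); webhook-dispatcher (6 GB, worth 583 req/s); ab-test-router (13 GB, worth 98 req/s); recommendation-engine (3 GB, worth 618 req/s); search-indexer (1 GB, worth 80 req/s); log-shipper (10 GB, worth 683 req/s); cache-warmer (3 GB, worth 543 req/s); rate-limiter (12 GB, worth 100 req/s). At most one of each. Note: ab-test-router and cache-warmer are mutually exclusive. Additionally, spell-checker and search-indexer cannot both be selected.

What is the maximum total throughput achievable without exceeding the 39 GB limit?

Taking geo-lookup + thumbnail-service + webhook-dispatcher + recommendation-engine + search-indexer + log-shipper + cache-warmer: 39 GB used, 3310 in throughput.

3310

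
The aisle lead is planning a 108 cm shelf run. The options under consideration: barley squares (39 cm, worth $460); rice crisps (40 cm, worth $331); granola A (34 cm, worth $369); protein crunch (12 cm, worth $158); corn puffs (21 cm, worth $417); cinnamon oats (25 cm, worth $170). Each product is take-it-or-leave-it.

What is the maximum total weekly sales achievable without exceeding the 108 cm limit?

1404

Density check — corn puffs 19.86, protein crunch 13.17, barley squares 11.79 are the best per cm.
Barley squares + granola A + protein crunch + corn puffs uses 106 of the 108 cm and totals 1404.
An exhaustive check of the 64 subsets confirms 1404.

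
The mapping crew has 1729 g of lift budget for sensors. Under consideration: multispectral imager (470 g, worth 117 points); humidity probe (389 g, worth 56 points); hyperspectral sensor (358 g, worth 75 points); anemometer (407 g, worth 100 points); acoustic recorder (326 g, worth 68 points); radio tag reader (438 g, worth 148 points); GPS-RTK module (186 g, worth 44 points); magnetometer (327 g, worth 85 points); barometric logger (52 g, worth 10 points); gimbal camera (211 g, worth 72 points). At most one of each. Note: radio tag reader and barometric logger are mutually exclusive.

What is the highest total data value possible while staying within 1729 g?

Taking multispectral imager + anemometer + radio tag reader + GPS-RTK module + gimbal camera: 1712 g used, 481 in data value.
The closest alternative, anemometer + acoustic recorder + radio tag reader + magnetometer + gimbal camera, reaches only 473.

481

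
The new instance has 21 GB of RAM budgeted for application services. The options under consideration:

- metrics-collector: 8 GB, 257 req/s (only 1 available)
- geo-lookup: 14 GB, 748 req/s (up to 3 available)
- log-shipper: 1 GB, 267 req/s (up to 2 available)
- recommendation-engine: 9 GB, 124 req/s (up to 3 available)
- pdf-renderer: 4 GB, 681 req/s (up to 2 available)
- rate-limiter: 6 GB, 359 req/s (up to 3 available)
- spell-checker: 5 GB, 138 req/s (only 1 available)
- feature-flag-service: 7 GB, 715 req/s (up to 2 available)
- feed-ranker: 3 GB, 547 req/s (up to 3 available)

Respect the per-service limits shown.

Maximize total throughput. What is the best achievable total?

By throughput per GB: log-shipper 267.00, feed-ranker 182.33, pdf-renderer 170.25, feature-flag-service 102.14 lead.
Best packing: 2×log-shipper + 2×pdf-renderer + 3×feed-ranker — 19 GB, 3537 total.
That's the maximum — no swap from here does better than 3537.

3537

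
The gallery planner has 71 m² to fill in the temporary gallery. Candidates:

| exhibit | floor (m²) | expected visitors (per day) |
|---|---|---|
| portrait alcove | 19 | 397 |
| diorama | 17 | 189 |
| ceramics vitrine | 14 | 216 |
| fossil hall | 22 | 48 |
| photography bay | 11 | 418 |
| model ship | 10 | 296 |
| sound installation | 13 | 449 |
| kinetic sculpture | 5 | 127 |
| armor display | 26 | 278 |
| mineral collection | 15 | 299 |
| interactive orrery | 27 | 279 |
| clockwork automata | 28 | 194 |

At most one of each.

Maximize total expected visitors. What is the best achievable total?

A density-first pass picks portrait alcove + photography bay + model ship + sound installation + kinetic sculpture — 1687 at 58 m².
The 5 m² tied up in kinetic sculpture is better spent on mineral collection — total rises to 1859 (68 m²).
No other feasible combination exceeds 1859.

1859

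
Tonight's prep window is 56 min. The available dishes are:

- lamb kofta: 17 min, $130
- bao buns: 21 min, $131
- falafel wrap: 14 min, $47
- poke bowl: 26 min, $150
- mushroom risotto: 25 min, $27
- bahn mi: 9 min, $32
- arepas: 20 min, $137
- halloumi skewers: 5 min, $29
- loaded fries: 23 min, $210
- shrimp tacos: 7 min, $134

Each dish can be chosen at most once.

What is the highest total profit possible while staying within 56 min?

510

Ranking by ratio (profit/min): shrimp tacos 19.14, loaded fries 9.13, lamb kofta 7.65.
The ratio heuristic lands on lamb kofta + halloumi skewers + loaded fries + shrimp tacos (503) but leaves 4 min idle.
The 17 min tied up in lamb kofta is better spent on arepas — total rises to 510 (55 min).
Next best is lamb kofta + bahn mi + loaded fries + shrimp tacos at 506 (56 min) — short by 4.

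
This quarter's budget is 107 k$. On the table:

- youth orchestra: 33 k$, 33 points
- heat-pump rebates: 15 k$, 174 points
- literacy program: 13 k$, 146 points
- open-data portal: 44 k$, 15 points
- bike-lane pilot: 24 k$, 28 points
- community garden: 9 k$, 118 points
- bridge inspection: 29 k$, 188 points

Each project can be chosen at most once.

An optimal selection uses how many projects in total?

5

The maximum projected impact within 107 k$ is 659.
One optimal bundle: youth orchestra + heat-pump rebates + literacy program + community garden + bridge inspection (99 k$).
All optima have 5 projects.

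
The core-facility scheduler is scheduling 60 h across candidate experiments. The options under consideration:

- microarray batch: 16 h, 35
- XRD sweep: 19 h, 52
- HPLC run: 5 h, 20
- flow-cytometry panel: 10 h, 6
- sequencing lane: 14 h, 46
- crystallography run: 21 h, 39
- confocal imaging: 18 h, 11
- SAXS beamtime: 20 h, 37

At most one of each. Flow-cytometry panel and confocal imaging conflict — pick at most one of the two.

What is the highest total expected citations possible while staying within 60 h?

By expected citations per h: HPLC run 4.00, sequencing lane 3.29, XRD sweep 2.74 lead.
Filling by ratio: microarray batch + XRD sweep + HPLC run + sequencing lane for 153, with 6 h left unused.
Dropping microarray batch frees 16 h; slotting in crystallography run (21 h) lifts the total to 157 at 59 h.

157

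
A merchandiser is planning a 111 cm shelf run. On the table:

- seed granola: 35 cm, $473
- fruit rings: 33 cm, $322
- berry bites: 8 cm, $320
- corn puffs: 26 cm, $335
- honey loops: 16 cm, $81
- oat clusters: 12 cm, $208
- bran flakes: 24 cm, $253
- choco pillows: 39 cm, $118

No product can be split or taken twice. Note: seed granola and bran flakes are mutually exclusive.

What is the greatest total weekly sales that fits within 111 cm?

Seed granola + fruit rings + berry bites + corn puffs uses 102 of the 111 cm and totals 1450.
No other feasible combination exceeds 1450.

1450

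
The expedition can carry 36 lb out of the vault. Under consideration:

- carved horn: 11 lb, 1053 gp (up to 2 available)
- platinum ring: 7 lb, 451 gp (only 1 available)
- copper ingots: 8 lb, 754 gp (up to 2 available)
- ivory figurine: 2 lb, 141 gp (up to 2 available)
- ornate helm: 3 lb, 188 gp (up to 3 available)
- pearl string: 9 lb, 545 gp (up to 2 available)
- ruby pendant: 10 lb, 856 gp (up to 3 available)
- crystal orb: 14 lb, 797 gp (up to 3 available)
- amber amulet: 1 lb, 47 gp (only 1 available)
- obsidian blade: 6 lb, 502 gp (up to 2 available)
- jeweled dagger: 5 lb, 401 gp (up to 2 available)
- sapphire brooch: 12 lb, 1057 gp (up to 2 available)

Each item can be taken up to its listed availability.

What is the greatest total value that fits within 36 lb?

3362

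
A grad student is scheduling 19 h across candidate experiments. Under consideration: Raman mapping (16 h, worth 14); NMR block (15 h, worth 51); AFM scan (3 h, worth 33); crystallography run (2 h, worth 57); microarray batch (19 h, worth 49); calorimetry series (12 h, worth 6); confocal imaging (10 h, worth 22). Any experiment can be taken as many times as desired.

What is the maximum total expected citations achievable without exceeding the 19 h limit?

513

The ratio ordering already packs tightly: 9×crystallography run, 18 h, 513.
Nothing else within 19 h beats 513.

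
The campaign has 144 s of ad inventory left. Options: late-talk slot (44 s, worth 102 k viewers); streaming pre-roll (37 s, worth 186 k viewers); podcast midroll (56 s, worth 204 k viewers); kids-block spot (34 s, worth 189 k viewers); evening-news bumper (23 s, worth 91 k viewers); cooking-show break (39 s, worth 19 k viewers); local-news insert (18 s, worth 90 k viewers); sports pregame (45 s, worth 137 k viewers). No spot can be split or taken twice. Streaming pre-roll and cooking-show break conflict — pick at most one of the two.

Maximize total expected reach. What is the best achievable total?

The ratio heuristic lands on streaming pre-roll + kids-block spot + evening-news bumper + local-news insert (556) but leaves 32 s idle.
Dropping local-news insert frees 18 s; slotting in sports pregame (45 s) lifts the total to 603 at 139 s.
An exhaustive check of the 256 subsets confirms 603.

603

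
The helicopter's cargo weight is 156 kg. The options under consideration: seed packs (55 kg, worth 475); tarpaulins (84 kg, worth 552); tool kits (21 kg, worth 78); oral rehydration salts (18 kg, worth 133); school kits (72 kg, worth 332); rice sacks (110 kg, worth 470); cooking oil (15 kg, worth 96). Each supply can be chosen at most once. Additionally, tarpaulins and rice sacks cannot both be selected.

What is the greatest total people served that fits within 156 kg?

1123

Filling by ratio: seed packs + tool kits + oral rehydration salts + cooking oil for 782, with 47 kg left unused.
Replace tool kits and oral rehydration salts with tarpaulins: the trade gains 341 net, giving 1123 at 154 kg.
Next best is seed packs + tarpaulins at 1027 (139 kg) — short by 96.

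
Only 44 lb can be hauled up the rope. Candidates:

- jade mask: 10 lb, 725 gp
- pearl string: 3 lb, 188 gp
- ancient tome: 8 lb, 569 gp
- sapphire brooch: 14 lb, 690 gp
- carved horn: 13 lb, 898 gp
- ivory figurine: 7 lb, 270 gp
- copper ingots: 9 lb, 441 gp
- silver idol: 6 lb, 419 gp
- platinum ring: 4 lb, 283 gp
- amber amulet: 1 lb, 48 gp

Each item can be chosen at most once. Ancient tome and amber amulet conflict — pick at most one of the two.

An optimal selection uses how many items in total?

6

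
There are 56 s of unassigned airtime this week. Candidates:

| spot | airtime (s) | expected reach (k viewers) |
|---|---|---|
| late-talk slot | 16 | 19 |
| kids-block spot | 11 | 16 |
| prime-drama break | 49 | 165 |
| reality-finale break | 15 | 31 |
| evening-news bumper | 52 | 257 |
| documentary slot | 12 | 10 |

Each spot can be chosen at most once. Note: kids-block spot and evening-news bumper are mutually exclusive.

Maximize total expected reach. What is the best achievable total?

257

Ranking by ratio (expected reach/s): evening-news bumper 4.94, prime-drama break 3.37, reality-finale break 2.07, kids-block spot 1.45.
Taking evening-news bumper: 52 s used, 257 in expected reach.
No other feasible combination exceeds 257.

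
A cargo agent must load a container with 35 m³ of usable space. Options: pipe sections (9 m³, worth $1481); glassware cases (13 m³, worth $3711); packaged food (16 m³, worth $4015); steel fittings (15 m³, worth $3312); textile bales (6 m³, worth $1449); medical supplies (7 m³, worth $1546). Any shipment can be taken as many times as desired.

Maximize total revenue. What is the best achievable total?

A density-first pass picks 2×glassware cases + textile bales — 8871 at 32 m³.
The 13 m³ tied up in glassware cases is better spent on packaged food — total rises to 9175 (35 m³).
No other feasible combination exceeds 9175.

9175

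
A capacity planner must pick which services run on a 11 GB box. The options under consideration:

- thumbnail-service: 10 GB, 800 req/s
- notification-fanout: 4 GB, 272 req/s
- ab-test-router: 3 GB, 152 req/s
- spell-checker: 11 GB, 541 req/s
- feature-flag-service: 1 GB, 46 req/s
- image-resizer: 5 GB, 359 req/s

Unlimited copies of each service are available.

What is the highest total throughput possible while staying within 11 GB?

846

Thumbnail-service + feature-flag-service uses 11 of the 11 GB and totals 846.
Every other selection either busts 11 GB or fails to beat 846.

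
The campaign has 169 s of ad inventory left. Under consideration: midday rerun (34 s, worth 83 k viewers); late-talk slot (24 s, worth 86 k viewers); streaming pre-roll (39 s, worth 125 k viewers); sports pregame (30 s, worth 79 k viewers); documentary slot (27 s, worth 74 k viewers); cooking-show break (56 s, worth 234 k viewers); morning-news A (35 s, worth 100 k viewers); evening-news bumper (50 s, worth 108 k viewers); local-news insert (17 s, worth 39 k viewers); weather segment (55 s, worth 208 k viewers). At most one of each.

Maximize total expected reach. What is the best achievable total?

611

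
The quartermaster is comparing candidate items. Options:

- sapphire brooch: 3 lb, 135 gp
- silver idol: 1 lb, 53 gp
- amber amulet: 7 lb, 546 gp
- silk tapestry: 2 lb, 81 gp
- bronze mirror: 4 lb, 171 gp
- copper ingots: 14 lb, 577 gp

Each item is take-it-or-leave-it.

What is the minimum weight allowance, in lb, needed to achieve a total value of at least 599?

8

Minimise lb subject to total value ≥ 599.
silver idol + amber amulet: 599 value at 8 lb.
No combination under 8 lb hits 599.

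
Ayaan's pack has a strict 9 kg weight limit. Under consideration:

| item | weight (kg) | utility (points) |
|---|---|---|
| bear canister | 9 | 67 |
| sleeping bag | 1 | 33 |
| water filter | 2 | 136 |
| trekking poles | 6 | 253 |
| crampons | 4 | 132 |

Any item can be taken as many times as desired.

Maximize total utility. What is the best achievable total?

577

Best packing: sleeping bag + 4×water filter — 9 kg, 577 total.
No other feasible combination exceeds 577.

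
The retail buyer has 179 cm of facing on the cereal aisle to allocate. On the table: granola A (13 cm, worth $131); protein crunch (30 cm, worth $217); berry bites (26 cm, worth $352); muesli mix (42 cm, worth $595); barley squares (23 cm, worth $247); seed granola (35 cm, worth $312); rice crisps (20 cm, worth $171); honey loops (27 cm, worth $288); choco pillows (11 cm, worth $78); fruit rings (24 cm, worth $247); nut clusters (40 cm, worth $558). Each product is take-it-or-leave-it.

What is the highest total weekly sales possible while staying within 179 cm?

Ranking by ratio (weekly sales/cm): muesli mix 14.17, nut clusters 13.95, berry bites 13.54, barley squares 10.74.
The ratio heuristic lands on granola A + berry bites + muesli mix + barley squares + honey loops + nut clusters (2171) but leaves 8 cm idle.
Dropping granola A frees 13 cm; slotting in rice crisps (20 cm) lifts the total to 2211 at 178 cm.
Berry bites + muesli mix + rice crisps + honey loops + fruit rings + nut clusters (179 cm) also reaches 2211 — a tie, but nothing goes higher.

2211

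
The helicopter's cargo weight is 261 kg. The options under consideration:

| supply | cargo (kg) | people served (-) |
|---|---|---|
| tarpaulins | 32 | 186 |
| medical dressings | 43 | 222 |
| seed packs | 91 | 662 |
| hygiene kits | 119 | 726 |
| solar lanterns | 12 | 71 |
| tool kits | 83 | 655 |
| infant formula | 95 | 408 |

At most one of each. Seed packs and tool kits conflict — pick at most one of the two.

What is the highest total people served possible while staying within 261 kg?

Taking medical dressings + hygiene kits + solar lanterns + tool kits: 257 kg used, 1674 in people served.
Next best is tarpaulins + seed packs + hygiene kits + solar lanterns at 1645 (254 kg) — short by 29.

1674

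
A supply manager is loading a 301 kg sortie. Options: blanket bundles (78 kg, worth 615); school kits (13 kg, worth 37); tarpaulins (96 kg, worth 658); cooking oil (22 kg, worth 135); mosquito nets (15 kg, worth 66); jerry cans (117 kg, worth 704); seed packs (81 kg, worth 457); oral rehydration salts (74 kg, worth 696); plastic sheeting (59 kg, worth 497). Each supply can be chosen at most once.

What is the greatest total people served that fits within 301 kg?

By people served per kg: oral rehydration salts 9.41, plastic sheeting 8.42, blanket bundles 7.88, tarpaulins 6.85 lead.
The ratio heuristic lands on blanket bundles + school kits + cooking oil + mosquito nets + oral rehydration salts + plastic sheeting (2046) but leaves 40 kg idle.
Replace school kits and cooking oil and mosquito nets with seed packs: the trade gains 219 net, giving 2265 at 292 kg.
Runner-up blanket bundles + school kits + tarpaulins + cooking oil + mosquito nets + oral rehydration salts tops out at 2207.

2265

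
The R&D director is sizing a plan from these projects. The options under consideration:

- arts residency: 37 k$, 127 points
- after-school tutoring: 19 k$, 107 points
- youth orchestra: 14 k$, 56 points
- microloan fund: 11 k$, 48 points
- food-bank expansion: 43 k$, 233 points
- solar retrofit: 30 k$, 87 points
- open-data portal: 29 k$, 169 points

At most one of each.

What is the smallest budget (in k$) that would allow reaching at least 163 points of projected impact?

29

Look for the lowest-budget combination reaching 163.
open-data portal: 169 projected impact at 29 k$.
No combination under 29 k$ hits 163.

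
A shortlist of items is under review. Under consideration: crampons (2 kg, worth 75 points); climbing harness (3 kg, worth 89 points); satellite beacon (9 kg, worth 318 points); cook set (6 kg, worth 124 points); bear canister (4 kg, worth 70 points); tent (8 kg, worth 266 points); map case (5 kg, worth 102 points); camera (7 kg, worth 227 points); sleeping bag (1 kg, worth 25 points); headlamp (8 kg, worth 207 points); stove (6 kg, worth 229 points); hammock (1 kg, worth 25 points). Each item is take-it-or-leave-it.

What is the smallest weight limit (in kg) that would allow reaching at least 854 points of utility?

Minimise kg subject to total utility ≥ 854.
Taking crampons + satellite beacon + tent + stove gives 888 (≥ 854) for 25 kg.
Below 25 kg the best achievable stays under 854.

25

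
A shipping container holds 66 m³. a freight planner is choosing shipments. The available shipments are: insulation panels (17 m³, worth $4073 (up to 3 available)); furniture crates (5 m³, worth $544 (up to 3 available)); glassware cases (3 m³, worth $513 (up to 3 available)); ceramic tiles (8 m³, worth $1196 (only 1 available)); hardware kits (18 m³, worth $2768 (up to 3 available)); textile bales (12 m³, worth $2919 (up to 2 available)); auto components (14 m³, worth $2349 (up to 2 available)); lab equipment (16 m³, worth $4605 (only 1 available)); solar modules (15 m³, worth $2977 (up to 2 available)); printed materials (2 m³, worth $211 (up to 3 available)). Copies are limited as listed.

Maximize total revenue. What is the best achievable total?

16183

Taking the top-ratio shipments first gives insulation panels + 3×glassware cases + 2×textile bales + lab equipment for 16055 (66 m³).
The 18 m³ tied up in 2×glassware cases and textile bales is better spent on insulation panels — total rises to 16183 (65 m³).
Nothing else within 66 m³ beats 16183.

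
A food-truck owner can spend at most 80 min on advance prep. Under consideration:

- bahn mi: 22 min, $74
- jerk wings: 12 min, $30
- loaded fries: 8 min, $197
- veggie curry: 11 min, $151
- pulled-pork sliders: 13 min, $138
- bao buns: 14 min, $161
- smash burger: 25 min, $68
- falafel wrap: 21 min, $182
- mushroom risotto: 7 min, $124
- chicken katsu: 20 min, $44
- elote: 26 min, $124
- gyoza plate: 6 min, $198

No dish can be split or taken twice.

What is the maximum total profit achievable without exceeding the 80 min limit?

1151

Ranking by ratio (profit/min): gyoza plate 33.00, loaded fries 24.62, mushroom risotto 17.71.
Taking loaded fries + veggie curry + pulled-pork sliders + bao buns + falafel wrap + mushroom risotto + gyoza plate: 80 min used, 1151 in profit.
Runner-up jerk wings + loaded fries + veggie curry + bao buns + falafel wrap + mushroom risotto + gyoza plate tops out at 1043.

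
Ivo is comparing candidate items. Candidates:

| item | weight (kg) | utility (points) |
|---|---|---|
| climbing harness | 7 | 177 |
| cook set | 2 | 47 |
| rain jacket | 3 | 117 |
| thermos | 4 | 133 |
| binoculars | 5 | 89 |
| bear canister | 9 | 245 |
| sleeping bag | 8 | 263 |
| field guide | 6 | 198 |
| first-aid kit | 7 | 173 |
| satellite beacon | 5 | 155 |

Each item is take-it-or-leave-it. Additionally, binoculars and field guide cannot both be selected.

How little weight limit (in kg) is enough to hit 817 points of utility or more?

26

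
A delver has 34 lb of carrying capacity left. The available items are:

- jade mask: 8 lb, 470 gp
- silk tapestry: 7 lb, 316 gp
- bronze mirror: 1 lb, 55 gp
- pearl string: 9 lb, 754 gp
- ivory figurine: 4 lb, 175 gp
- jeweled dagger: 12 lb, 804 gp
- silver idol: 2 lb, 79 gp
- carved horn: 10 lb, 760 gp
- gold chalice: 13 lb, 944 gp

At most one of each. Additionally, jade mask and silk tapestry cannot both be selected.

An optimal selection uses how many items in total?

4

The maximum value within 34 lb is 2537.
pearl string + silver idol + carved horn + gold chalice hits 2537 at 34 lb.
All optima have 4 items.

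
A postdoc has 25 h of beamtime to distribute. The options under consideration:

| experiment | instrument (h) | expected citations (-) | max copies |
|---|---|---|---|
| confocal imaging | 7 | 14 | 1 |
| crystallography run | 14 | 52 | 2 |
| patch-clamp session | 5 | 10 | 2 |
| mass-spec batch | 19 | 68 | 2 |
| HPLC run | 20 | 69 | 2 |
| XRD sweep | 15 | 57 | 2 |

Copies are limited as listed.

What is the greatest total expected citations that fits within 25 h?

Greedy by ratio would take confocal imaging + XRD sweep: 22 h used, total 71.
Replace confocal imaging and XRD sweep with patch-clamp session + HPLC run: the trade gains 8 net, giving 79 at 25 h.
That's the maximum — no swap from here does better than 79.

79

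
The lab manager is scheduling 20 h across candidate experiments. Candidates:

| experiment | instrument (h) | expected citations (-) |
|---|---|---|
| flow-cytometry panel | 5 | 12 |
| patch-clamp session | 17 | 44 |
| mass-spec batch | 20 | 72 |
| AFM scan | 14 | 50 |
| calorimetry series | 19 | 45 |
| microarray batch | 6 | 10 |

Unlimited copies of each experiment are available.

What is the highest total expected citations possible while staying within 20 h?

The ratio ordering already packs tightly: mass-spec batch, 20 h, 72.
No other feasible combination exceeds 72.

72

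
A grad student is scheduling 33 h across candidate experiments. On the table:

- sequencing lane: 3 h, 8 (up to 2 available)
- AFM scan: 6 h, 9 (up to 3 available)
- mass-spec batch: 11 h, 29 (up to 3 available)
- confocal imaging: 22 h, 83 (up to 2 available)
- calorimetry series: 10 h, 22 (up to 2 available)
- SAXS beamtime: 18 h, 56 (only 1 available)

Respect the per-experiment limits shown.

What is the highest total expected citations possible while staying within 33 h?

The ratio heuristic lands on 2×sequencing lane + confocal imaging (99) but leaves 5 h idle.
The 6 h tied up in 2×sequencing lane is better spent on mass-spec batch — total rises to 112 (33 h).
That's the maximum — no swap from here does better than 112.

112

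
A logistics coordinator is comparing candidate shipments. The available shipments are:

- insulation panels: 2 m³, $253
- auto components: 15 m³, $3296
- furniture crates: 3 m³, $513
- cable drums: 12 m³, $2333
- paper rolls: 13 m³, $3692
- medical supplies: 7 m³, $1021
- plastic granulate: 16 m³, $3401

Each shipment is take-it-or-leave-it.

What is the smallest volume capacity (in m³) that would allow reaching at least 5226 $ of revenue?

23

Minimise m³ subject to total revenue ≥ 5226.
Taking furniture crates + paper rolls + medical supplies gives 5226 (≥ 5226) for 23 m³.
No combination under 23 m³ hits 5226.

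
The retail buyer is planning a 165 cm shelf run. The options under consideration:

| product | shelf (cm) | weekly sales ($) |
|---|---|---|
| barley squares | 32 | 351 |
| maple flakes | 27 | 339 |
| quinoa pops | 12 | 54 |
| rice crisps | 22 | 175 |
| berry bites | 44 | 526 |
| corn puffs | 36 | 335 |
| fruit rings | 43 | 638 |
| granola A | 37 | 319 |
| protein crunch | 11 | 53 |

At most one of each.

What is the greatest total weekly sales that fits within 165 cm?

Taking the top-ratio products first gives barley squares + maple flakes + berry bites + fruit rings + protein crunch for 1907 (157 cm).
The 11 cm tied up in protein crunch is better spent on quinoa pops — total rises to 1908 (158 cm).
Nothing else within 165 cm beats 1908.

1908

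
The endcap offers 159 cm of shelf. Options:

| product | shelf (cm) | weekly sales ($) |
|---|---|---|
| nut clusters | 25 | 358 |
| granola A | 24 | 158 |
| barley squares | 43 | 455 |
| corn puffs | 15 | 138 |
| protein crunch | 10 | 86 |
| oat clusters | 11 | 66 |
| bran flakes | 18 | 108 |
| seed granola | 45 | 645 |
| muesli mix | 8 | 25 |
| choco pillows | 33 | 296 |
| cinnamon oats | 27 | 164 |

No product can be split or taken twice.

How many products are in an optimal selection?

5

Optimal total is 1840.
For example nut clusters + barley squares + protein crunch + seed granola + choco pillows achieves it, using 156 cm.
Every optimal selection uses 5 products.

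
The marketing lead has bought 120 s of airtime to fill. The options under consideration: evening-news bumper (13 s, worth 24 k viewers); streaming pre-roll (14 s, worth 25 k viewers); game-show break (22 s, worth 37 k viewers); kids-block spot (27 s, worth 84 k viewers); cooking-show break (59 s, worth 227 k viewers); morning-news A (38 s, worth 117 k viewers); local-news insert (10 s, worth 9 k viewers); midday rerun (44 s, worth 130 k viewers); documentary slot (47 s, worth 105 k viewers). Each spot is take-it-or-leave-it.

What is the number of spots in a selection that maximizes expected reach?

3

Optimal total is 382.
streaming pre-roll + cooking-show break + midday rerun hits 382 at 117 s.
Any selection reaching 382 contains exactly 3 spots.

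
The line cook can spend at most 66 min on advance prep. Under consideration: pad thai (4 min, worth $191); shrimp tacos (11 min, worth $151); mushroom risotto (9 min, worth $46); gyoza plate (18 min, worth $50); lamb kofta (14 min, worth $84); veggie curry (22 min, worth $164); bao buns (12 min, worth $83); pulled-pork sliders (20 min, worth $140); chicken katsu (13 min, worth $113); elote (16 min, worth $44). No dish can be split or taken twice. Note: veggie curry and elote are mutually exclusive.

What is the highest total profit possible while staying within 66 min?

703

A density-first pass picks pad thai + shrimp tacos + veggie curry + bao buns + chicken katsu — 702 at 62 min.
Dropping bao buns frees 12 min; slotting in lamb kofta (14 min) lifts the total to 703 at 64 min.
Next best is pad thai + shrimp tacos + veggie curry + bao buns + chicken katsu at 702 (62 min) — short by 1.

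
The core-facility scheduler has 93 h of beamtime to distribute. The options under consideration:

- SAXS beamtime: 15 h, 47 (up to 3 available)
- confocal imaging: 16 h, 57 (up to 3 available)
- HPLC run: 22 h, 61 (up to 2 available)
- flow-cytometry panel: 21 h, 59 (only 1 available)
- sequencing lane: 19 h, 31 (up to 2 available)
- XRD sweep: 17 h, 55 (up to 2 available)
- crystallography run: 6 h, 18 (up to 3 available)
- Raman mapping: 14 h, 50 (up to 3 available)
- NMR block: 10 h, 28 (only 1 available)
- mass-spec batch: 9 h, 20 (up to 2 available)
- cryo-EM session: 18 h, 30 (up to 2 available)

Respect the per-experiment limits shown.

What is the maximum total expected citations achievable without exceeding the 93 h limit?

326

The ratio heuristic lands on 3×confocal imaging + 3×Raman mapping (321) but leaves 3 h idle.
Replace Raman mapping with XRD sweep: the trade gains 5 net, giving 326 at 93 h.
That's the maximum — no swap from here does better than 326.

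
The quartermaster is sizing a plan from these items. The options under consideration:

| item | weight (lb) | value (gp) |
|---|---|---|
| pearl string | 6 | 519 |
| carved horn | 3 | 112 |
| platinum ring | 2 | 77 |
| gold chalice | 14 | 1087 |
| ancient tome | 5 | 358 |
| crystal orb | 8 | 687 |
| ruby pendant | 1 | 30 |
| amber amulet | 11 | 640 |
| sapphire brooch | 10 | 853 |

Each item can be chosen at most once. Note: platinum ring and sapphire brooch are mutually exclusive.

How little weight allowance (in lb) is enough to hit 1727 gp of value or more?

21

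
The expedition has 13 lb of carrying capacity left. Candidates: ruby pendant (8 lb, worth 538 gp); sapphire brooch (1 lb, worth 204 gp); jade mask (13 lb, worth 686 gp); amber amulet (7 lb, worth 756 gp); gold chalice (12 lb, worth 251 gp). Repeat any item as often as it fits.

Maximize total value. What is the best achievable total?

Taking 13×sapphire brooch: 13 lb used, 2652 in value.
Nothing else within 13 lb beats 2652.

2652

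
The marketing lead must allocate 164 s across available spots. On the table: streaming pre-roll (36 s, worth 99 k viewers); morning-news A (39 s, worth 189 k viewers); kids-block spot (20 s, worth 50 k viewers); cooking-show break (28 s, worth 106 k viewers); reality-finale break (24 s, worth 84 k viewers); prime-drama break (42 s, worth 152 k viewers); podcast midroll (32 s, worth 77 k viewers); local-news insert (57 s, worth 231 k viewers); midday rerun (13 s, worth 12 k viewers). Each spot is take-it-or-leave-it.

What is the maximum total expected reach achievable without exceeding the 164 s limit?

656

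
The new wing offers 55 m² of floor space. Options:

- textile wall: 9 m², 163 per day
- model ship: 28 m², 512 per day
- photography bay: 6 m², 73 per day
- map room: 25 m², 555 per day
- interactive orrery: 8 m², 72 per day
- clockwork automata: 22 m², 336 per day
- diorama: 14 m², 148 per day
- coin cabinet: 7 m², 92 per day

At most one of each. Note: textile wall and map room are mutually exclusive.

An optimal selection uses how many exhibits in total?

2

The maximum expected visitors within 55 m² is 1067.
model ship + map room hits 1067 at 53 m².
All optima have 2 exhibits.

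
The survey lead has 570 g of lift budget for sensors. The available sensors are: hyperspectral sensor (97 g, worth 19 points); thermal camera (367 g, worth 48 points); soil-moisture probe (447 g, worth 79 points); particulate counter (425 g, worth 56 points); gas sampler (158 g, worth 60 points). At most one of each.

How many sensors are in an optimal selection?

2

Best achievable data value is 108.
thermal camera + gas sampler hits 108 at 525 g.
All optima have 2 sensors.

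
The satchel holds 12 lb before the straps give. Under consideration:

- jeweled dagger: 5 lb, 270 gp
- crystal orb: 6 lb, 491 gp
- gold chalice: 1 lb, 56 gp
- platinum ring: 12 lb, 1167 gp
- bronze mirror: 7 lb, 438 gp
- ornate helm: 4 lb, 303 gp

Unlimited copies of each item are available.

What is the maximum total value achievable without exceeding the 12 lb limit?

Density check — platinum ring 97.25, crystal orb 81.83, ornate helm 75.75 are the best per lb.
The ratio ordering already packs tightly: platinum ring, 12 lb, 1167.
Nothing else within 12 lb beats 1167.

1167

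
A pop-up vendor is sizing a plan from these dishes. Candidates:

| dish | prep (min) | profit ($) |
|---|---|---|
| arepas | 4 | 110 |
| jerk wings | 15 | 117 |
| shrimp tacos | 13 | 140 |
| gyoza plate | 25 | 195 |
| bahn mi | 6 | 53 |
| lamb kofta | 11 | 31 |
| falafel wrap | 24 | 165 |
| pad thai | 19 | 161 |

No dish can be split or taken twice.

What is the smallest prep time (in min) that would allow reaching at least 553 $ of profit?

Minimise min subject to total profit ≥ 553.
arepas + jerk wings + shrimp tacos + gyoza plate reaches 562 using 57 min.
No combination under 57 min hits 553.

57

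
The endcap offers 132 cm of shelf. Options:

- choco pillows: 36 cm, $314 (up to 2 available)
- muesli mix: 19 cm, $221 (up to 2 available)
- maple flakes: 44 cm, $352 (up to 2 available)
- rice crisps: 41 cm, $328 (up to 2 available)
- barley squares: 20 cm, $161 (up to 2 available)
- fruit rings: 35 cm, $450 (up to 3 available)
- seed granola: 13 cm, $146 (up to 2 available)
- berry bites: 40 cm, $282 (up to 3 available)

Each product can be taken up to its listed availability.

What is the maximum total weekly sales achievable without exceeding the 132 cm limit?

1642

Greedy by ratio would take muesli mix + 3×fruit rings: 124 cm used, total 1571.
The 19 cm tied up in muesli mix is better spent on 2×seed granola — total rises to 1642 (131 cm).
No other feasible combination exceeds 1642.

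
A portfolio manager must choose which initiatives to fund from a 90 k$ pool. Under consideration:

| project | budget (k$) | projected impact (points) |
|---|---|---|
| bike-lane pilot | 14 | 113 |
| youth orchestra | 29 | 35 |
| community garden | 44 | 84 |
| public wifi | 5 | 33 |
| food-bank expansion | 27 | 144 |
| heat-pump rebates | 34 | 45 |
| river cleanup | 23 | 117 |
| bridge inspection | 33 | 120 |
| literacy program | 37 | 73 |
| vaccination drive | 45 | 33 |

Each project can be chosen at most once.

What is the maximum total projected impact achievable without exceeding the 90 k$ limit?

Density check — bike-lane pilot 8.07, public wifi 6.60, food-bank expansion 5.33 are the best per k$.
Filling by ratio: bike-lane pilot + public wifi + food-bank expansion + river cleanup for 407, with 21 k$ left unused.
Replace bike-lane pilot with bridge inspection: the trade gains 7 net, giving 414 at 88 k$.
No other feasible combination exceeds 414.

414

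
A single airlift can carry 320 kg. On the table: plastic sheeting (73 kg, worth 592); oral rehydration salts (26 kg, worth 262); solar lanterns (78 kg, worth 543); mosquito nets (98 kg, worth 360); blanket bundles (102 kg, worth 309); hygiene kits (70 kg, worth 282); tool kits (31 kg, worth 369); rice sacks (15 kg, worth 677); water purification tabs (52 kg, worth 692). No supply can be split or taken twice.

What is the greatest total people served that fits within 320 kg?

Density check — rice sacks 45.13, water purification tabs 13.31, tool kits 11.90 are the best per kg.
A density-first pass picks plastic sheeting + oral rehydration salts + solar lanterns + tool kits + rice sacks + water purification tabs — 3135 at 275 kg.
Replace oral rehydration salts with hygiene kits: the trade gains 20 net, giving 3155 at 319 kg.
The closest alternative, plastic sheeting + oral rehydration salts + solar lanterns + tool kits + rice sacks + water purification tabs, reaches only 3135.

3155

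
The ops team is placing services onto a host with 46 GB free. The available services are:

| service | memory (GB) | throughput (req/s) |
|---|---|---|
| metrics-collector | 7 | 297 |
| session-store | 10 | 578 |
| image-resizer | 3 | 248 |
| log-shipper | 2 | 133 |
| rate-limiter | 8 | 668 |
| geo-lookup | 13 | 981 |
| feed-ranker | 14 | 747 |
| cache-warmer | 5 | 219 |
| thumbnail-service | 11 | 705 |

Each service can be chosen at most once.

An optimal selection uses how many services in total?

5

Best achievable throughput is 3180.
session-store + image-resizer + rate-limiter + geo-lookup + thumbnail-service hits 3180 at 45 GB.
Every optimal selection uses 5 services.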